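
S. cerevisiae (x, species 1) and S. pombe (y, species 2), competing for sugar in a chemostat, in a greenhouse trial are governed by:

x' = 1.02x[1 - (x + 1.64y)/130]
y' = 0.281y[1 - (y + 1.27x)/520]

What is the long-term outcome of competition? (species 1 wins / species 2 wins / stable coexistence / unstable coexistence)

Compare the nullcline intercepts: K1/α12 = 130/1.64 = 79.3 < K2 = 520; K2/α21 = 520/1.27 = 409 > K1 = 130.
Since the inequalities point opposite ways, species 2 can invade but species 1 cannot.

species 2 excludes species 1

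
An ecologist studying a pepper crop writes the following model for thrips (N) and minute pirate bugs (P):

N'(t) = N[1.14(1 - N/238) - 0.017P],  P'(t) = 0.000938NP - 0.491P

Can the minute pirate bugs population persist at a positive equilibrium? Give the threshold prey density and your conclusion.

The predator equation gives dP/dt > 0 only when N > 0.491/0.000938 = 523.
Without the predator, N → K = 238. Since 238 < 523, the predator cannot invade.

Threshold N = 523; K < 523, so no, the predator goes extinct.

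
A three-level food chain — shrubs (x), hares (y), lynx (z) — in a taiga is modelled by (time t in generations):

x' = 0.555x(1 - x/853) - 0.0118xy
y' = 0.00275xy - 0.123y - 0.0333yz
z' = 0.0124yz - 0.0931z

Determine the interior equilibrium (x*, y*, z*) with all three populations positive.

From dz/dt = 0: 0.0124y* = 0.0931, so y* = 7.51.
From dx/dt = 0: 0.555(1 - x*/853) = 0.0118·7.51, giving x* = 853·(1 - 0.16) = 717.
From dy/dt = 0: 0.00275·717 - 0.123 = 0.0333z*, so z* = 1.85/0.0333 = 55.5.

x* ≈ 717, y* ≈ 7.51, z* ≈ 55.5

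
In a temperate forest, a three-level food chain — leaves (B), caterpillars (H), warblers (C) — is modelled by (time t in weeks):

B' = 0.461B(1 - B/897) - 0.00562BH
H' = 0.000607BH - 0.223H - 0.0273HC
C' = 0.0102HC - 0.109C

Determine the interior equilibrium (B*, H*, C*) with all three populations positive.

From dC/dt = 0: 0.0102H* = 0.109, so H* = 10.7.
From dB/dt = 0: 0.461(1 - B*/897) = 0.00562·10.7, giving B* = 897·(1 - 0.13) = 780.
From dH/dt = 0: 0.000607·780 - 0.223 = 0.0273C*, so C* = 0.251/0.0273 = 9.18.

B* ≈ 780, H* ≈ 10.7, C* ≈ 9.18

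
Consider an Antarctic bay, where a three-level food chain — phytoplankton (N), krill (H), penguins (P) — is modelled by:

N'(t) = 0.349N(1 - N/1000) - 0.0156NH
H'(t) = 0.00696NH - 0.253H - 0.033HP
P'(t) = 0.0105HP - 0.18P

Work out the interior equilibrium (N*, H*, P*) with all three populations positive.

N* ≈ 234, H* ≈ 17.1, P* ≈ 41.6

From dP/dt = 0: 0.0105H* = 0.18, so H* = 17.1.
From dN/dt = 0: 0.349(1 - N*/1000) = 0.0156·17.1, giving N* = 1000·(1 - 0.766) = 234.
From dH/dt = 0: 0.00696·234 - 0.253 = 0.033P*, so P* = 1.37/0.033 = 41.6.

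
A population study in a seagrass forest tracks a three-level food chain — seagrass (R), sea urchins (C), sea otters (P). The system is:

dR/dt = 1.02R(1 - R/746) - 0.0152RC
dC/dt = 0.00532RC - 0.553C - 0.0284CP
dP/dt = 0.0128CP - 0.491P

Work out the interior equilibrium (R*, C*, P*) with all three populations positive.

R* ≈ 320, C* ≈ 38.4, P* ≈ 40.4

From dP/dt = 0: 0.0128C* = 0.491, so C* = 38.4.
From dR/dt = 0: 1.02(1 - R*/746) = 0.0152·38.4, giving R* = 746·(1 - 0.572) = 320.
From dC/dt = 0: 0.00532·320 - 0.553 = 0.0284P*, so P* = 1.15/0.0284 = 40.4.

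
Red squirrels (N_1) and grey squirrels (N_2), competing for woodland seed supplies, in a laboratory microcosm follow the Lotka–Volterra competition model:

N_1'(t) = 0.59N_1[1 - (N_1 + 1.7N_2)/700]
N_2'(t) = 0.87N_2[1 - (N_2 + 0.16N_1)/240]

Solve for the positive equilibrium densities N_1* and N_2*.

N_1* ≈ 401, N_2* ≈ 176

Setting both brackets to zero gives the nullclines N_1 + 1.7N_2 = 700 and 0.16N_1 + N_2 = 240.
Substituting N_2 = 240 - 0.16N_1 into the first: N_1(1 - 1.7·0.16) = 700 - 1.7·240.
So N_1* = 292/0.728 = 401, and then N_2* = 240 - 0.16·401 = 176.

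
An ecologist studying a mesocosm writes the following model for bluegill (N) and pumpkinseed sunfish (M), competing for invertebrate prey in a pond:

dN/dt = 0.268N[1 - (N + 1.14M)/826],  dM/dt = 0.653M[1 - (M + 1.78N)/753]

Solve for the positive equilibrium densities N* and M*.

Setting both brackets to zero gives the nullclines N + 1.14M = 826 and 1.78N + M = 753.
Substituting M = 753 - 1.78N into the first: N(1 - 1.14·1.78) = 826 - 1.14·753.
So N* = -32.4/-1.03 = 31.5, and then M* = 753 - 1.78·31.5 = 697.

N* ≈ 31.5, M* ≈ 697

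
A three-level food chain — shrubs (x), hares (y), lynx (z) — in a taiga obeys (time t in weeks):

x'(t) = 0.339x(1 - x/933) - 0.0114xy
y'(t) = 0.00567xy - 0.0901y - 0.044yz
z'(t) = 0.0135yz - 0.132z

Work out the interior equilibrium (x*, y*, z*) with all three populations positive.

From dz/dt = 0: 0.0135y* = 0.132, so y* = 9.78.
From dx/dt = 0: 0.339(1 - x*/933) = 0.0114·9.78, giving x* = 933·(1 - 0.329) = 626.
From dy/dt = 0: 0.00567·626 - 0.0901 = 0.044z*, so z* = 3.46/0.044 = 78.6.

x* ≈ 626, y* ≈ 9.78, z* ≈ 78.6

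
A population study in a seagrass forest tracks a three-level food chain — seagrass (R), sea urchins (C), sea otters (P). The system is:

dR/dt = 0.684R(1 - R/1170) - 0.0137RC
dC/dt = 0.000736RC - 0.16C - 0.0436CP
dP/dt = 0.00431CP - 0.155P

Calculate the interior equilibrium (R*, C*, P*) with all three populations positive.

R* ≈ 327, C* ≈ 36, P* ≈ 1.85

From dP/dt = 0: 0.00431C* = 0.155, so C* = 36.
From dR/dt = 0: 0.684(1 - R*/1170) = 0.0137·36, giving R* = 1170·(1 - 0.72) = 327.
From dC/dt = 0: 0.000736·327 - 0.16 = 0.0436P*, so P* = 0.0808/0.0436 = 1.85.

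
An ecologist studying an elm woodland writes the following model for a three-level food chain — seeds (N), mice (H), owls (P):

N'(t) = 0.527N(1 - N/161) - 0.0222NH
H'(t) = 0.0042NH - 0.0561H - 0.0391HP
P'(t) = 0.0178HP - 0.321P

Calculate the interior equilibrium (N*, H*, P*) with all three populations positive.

N* ≈ 38.7, H* ≈ 18, P* ≈ 2.72

From dP/dt = 0: 0.0178H* = 0.321, so H* = 18.
From dN/dt = 0: 0.527(1 - N*/161) = 0.0222·18, giving N* = 161·(1 - 0.76) = 38.7.
From dH/dt = 0: 0.0042·38.7 - 0.0561 = 0.0391P*, so P* = 0.106/0.0391 = 2.72.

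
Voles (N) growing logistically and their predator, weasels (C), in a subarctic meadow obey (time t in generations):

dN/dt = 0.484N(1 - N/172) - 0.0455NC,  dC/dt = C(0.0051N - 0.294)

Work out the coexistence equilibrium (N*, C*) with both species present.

N* ≈ 57.6, C* ≈ 7.07

From dC/dt = 0 with C > 0: 0.0051N* = 0.294, so N* = 57.6.
Substitute into dN/dt = 0: 0.484(1 - 57.6/172) = 0.0455C*.
The bracket is 0.665, giving C* = 0.322/0.0455 = 7.07.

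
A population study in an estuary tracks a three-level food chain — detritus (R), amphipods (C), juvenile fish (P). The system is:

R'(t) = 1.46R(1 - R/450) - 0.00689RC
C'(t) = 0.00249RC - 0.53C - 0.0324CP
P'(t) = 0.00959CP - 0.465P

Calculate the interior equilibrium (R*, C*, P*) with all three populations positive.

R* ≈ 347, C* ≈ 48.5, P* ≈ 10.3

From dP/dt = 0: 0.00959C* = 0.465, so C* = 48.5.
From dR/dt = 0: 1.46(1 - R*/450) = 0.00689·48.5, giving R* = 450·(1 - 0.229) = 347.
From dC/dt = 0: 0.00249·347 - 0.53 = 0.0324P*, so P* = 0.334/0.0324 = 10.3.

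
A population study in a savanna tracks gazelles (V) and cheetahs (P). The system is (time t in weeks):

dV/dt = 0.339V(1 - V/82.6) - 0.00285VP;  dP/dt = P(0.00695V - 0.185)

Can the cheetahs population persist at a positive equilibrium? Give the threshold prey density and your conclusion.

Threshold V = 26.6; K > 26.6, so yes, the predator persists.

The predator equation gives dP/dt > 0 only when V > 0.185/0.00695 = 26.6.
Without the predator, V → K = 82.6. Since 82.6 > 26.6, the predator can invade and persist.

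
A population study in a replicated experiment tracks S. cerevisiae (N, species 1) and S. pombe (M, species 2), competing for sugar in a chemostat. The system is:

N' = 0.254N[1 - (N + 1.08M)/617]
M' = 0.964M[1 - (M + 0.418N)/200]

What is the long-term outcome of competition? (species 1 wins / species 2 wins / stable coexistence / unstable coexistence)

species 1 excludes species 2

Compare the nullcline intercepts: K1/α12 = 617/1.08 = 571 > K2 = 200; K2/α21 = 200/0.418 = 478 < K1 = 617.
Since the inequalities point opposite ways, species 1 can invade but species 2 cannot.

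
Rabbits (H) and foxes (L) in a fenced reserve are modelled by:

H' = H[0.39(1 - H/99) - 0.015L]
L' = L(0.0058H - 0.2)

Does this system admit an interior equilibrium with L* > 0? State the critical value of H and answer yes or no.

The predator equation gives dL/dt > 0 only when H > 0.2/0.0058 = 34.5.
Without the predator, H → K = 99. Since 99 > 34.5, the predator can invade and persist.

Threshold H = 34.5; K > 34.5, so yes, the predator persists.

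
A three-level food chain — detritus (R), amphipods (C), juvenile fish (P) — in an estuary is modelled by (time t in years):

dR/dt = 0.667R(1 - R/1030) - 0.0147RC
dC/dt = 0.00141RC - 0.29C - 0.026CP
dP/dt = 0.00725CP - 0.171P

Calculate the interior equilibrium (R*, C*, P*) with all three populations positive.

From dP/dt = 0: 0.00725C* = 0.171, so C* = 23.6.
From dR/dt = 0: 0.667(1 - R*/1030) = 0.0147·23.6, giving R* = 1030·(1 - 0.52) = 495.
From dC/dt = 0: 0.00141·495 - 0.29 = 0.026P*, so P* = 0.407/0.026 = 15.7.

R* ≈ 495, C* ≈ 23.6, P* ≈ 15.7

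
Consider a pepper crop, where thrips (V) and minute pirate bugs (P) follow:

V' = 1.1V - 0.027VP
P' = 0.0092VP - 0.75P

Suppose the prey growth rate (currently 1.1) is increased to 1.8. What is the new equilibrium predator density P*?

P* ≈ 66.7

At the interior fixed point, setting dV/dt = 0 with V > 0 fixes P* = (prey growth rate)/(VP coefficient) — independent of the other coefficients.
With the change, P* = 1.8/0.027 = 66.7; it rises from 40.7.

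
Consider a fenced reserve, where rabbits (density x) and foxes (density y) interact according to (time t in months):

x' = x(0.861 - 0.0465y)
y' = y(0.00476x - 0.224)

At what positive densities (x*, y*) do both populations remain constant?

Set dy/dt = 0 with y > 0: 0.00476x - 0.224 = 0, so x* = 0.224/0.00476 = 47.1.
Set dx/dt = 0 with x > 0: 0.861 - 0.0465y = 0, so y* = 0.861/0.0465 = 18.5.

x* ≈ 47.1, y* ≈ 18.5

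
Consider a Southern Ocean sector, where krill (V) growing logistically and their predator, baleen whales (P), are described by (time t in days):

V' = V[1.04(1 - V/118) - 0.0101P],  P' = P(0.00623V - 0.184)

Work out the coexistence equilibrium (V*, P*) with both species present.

V* ≈ 29.5, P* ≈ 77.2

From dP/dt = 0 with P > 0: 0.00623V* = 0.184, so V* = 29.5.
Substitute into dV/dt = 0: 1.04(1 - 29.5/118) = 0.0101P*.
The bracket is 0.75, giving P* = 0.78/0.0101 = 77.2.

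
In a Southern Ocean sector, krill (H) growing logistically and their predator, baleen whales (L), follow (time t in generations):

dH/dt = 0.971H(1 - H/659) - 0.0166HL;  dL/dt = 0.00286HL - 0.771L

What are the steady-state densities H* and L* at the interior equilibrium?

From dL/dt = 0 with L > 0: 0.00286H* = 0.771, so H* = 270.
Substitute into dH/dt = 0: 0.971(1 - 270/659) = 0.0166L*.
The bracket is 0.591, giving L* = 0.574/0.0166 = 34.6.

H* ≈ 270, L* ≈ 34.6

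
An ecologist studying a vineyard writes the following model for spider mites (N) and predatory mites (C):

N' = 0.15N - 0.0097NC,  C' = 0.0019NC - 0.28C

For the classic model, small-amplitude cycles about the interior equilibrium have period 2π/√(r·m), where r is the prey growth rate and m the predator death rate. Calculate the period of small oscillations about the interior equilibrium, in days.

T ≈ 30.7 days

Here r = 0.15 and m = 0.28, so r·m = 0.042.
ω = √0.042 = 0.205 per day, hence T = 2π/ω ≈ 30.7 days.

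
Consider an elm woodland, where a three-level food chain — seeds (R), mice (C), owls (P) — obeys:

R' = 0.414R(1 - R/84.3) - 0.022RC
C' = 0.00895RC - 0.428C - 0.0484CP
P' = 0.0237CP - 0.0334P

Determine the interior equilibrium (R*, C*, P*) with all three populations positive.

From dP/dt = 0: 0.0237C* = 0.0334, so C* = 1.41.
From dR/dt = 0: 0.414(1 - R*/84.3) = 0.022·1.41, giving R* = 84.3·(1 - 0.0749) = 78.
From dC/dt = 0: 0.00895·78 - 0.428 = 0.0484P*, so P* = 0.27/0.0484 = 5.58.

R* ≈ 78, C* ≈ 1.41, P* ≈ 5.58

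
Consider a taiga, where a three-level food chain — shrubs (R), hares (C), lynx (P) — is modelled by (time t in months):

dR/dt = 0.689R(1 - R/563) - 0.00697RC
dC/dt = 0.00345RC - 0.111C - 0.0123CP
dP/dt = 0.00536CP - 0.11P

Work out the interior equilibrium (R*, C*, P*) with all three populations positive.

From dP/dt = 0: 0.00536C* = 0.11, so C* = 20.5.
From dR/dt = 0: 0.689(1 - R*/563) = 0.00697·20.5, giving R* = 563·(1 - 0.208) = 446.
From dC/dt = 0: 0.00345·446 - 0.111 = 0.0123P*, so P* = 1.43/0.0123 = 116.

R* ≈ 446, C* ≈ 20.5, P* ≈ 116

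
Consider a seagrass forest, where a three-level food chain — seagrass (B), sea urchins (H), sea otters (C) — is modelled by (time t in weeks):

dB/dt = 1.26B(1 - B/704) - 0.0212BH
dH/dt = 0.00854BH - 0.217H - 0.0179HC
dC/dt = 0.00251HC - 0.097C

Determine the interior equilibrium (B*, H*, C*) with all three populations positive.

B* ≈ 246, H* ≈ 38.6, C* ≈ 105

From dC/dt = 0: 0.00251H* = 0.097, so H* = 38.6.
From dB/dt = 0: 1.26(1 - B*/704) = 0.0212·38.6, giving B* = 704·(1 - 0.65) = 246.
From dH/dt = 0: 0.00854·246 - 0.217 = 0.0179C*, so C* = 1.89/0.0179 = 105.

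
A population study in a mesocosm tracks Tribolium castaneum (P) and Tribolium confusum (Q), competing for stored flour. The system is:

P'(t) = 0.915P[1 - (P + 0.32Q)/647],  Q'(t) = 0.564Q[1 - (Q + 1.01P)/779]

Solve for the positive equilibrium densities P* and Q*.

P* ≈ 588, Q* ≈ 185

Setting both brackets to zero gives the nullclines P + 0.32Q = 647 and 1.01P + Q = 779.
Substituting Q = 779 - 1.01P into the first: P(1 - 0.32·1.01) = 647 - 0.32·779.
So P* = 398/0.677 = 588, and then Q* = 779 - 1.01·588 = 185.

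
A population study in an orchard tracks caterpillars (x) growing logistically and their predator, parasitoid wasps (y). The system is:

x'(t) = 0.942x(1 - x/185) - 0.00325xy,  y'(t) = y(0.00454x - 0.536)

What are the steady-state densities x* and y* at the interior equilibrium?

x* ≈ 118, y* ≈ 105

From dy/dt = 0 with y > 0: 0.00454x* = 0.536, so x* = 118.
Substitute into dx/dt = 0: 0.942(1 - 118/185) = 0.00325y*.
The bracket is 0.362, giving y* = 0.341/0.00325 = 105.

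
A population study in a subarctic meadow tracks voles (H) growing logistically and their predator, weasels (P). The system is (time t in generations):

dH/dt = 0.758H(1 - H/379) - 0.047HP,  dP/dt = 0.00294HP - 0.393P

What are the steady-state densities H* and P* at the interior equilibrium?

H* ≈ 134, P* ≈ 10.4

From dP/dt = 0 with P > 0: 0.00294H* = 0.393, so H* = 134.
Substitute into dH/dt = 0: 0.758(1 - 134/379) = 0.047P*.
The bracket is 0.647, giving P* = 0.491/0.047 = 10.4.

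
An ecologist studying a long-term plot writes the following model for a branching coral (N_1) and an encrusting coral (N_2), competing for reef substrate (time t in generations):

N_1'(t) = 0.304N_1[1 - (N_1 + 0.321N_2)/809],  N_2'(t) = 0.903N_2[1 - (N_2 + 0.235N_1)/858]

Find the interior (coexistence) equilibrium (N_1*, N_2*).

Setting both brackets to zero gives the nullclines N_1 + 0.321N_2 = 809 and 0.235N_1 + N_2 = 858.
Substituting N_2 = 858 - 0.235N_1 into the first: N_1(1 - 0.321·0.235) = 809 - 0.321·858.
So N_1* = 534/0.925 = 577, and then N_2* = 858 - 0.235·577 = 722.

N_1* ≈ 577, N_2* ≈ 722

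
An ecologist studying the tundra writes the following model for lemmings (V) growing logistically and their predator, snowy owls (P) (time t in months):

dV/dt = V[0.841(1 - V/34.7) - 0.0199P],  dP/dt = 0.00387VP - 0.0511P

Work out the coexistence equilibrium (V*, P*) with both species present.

V* ≈ 13.2, P* ≈ 26.2

From dP/dt = 0 with P > 0: 0.00387V* = 0.0511, so V* = 13.2.
Substitute into dV/dt = 0: 0.841(1 - 13.2/34.7) = 0.0199P*.
The bracket is 0.619, giving P* = 0.521/0.0199 = 26.2.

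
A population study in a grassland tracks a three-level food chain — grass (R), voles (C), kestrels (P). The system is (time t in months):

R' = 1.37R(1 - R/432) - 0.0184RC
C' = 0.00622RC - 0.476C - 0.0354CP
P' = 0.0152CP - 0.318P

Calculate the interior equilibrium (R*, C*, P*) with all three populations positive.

R* ≈ 311, C* ≈ 20.9, P* ≈ 41.1

From dP/dt = 0: 0.0152C* = 0.318, so C* = 20.9.
From dR/dt = 0: 1.37(1 - R*/432) = 0.0184·20.9, giving R* = 432·(1 - 0.281) = 311.
From dC/dt = 0: 0.00622·311 - 0.476 = 0.0354P*, so P* = 1.46/0.0354 = 41.1.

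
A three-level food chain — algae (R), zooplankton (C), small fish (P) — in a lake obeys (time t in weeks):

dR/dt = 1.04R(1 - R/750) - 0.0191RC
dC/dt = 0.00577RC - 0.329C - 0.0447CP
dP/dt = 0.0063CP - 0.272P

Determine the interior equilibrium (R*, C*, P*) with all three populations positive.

R* ≈ 155, C* ≈ 43.2, P* ≈ 12.7

From dP/dt = 0: 0.0063C* = 0.272, so C* = 43.2.
From dR/dt = 0: 1.04(1 - R*/750) = 0.0191·43.2, giving R* = 750·(1 - 0.793) = 155.
From dC/dt = 0: 0.00577·155 - 0.329 = 0.0447P*, so P* = 0.567/0.0447 = 12.7.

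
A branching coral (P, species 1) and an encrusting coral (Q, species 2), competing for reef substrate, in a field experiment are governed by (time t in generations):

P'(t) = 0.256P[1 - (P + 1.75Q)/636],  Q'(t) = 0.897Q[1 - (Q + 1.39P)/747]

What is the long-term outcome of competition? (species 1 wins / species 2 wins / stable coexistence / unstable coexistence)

unstable coexistence (outcome depends on initial conditions)

Compare the nullcline intercepts: K1/α12 = 636/1.75 = 363 < K2 = 747; K2/α21 = 747/1.39 = 537 < K1 = 636.
Since both are reversed, neither can invade when rare; the interior point is a saddle.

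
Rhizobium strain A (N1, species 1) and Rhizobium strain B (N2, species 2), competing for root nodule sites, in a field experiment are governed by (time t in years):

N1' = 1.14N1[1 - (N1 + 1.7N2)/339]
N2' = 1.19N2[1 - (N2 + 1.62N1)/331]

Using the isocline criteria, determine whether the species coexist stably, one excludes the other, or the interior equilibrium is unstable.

Compare the nullcline intercepts: K1/α12 = 339/1.7 = 199 < K2 = 331; K2/α21 = 331/1.62 = 204 < K1 = 339.
Since both are reversed, neither can invade when rare; the interior point is a saddle.

unstable coexistence (outcome depends on initial conditions)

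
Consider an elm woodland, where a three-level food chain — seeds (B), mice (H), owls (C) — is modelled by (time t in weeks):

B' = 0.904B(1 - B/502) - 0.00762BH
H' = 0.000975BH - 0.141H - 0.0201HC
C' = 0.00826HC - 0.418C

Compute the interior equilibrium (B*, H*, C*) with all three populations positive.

B* ≈ 288, H* ≈ 50.6, C* ≈ 6.95

From dC/dt = 0: 0.00826H* = 0.418, so H* = 50.6.
From dB/dt = 0: 0.904(1 - B*/502) = 0.00762·50.6, giving B* = 502·(1 - 0.427) = 288.
From dH/dt = 0: 0.000975·288 - 0.141 = 0.0201C*, so C* = 0.14/0.0201 = 6.95.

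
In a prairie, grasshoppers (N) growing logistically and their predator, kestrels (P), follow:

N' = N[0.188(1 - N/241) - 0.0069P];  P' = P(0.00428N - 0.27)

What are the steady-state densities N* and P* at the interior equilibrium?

From dP/dt = 0 with P > 0: 0.00428N* = 0.27, so N* = 63.1.
Substitute into dN/dt = 0: 0.188(1 - 63.1/241) = 0.0069P*.
The bracket is 0.738, giving P* = 0.139/0.0069 = 20.1.

N* ≈ 63.1, P* ≈ 20.1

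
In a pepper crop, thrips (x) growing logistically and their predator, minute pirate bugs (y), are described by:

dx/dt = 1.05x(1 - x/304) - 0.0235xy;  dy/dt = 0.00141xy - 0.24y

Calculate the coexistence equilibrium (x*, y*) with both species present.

x* ≈ 170, y* ≈ 19.7

From dy/dt = 0 with y > 0: 0.00141x* = 0.24, so x* = 170.
Substitute into dx/dt = 0: 1.05(1 - 170/304) = 0.0235y*.
The bracket is 0.44, giving y* = 0.462/0.0235 = 19.7.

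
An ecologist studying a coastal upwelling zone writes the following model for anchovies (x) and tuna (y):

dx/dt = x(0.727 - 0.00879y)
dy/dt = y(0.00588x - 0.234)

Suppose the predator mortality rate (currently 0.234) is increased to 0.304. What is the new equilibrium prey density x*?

At the interior fixed point, setting dy/dt = 0 with y > 0 fixes x* = (predator death rate)/(xy coefficient) — independent of the other coefficients.
With the change, x* = 0.304/0.00588 = 51.7; it rises from 39.8.

x* ≈ 51.7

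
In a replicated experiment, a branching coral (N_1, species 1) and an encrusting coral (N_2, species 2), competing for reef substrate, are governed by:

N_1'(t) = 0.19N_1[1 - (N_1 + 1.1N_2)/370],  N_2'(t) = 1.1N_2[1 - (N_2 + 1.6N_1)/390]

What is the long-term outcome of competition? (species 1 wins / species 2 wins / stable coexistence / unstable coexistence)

unstable coexistence (outcome depends on initial conditions)

Compare the nullcline intercepts: K1/α12 = 370/1.1 = 336 < K2 = 390; K2/α21 = 390/1.6 = 244 < K1 = 370.
Since both are reversed, neither can invade when rare; the interior point is a saddle.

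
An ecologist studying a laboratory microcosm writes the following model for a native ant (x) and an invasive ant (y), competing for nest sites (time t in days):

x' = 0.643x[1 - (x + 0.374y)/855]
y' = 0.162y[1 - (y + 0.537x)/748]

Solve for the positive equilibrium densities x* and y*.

Setting both brackets to zero gives the nullclines x + 0.374y = 855 and 0.537x + y = 748.
Substituting y = 748 - 0.537x into the first: x(1 - 0.374·0.537) = 855 - 0.374·748.
So x* = 575/0.799 = 720, and then y* = 748 - 0.537·720 = 361.

x* ≈ 720, y* ≈ 361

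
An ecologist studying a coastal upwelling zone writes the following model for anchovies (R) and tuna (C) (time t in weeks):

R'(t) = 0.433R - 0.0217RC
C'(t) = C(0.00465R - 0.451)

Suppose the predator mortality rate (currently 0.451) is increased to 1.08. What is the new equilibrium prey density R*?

R* ≈ 232

At the interior fixed point, setting dC/dt = 0 with C > 0 fixes R* = (predator death rate)/(RC coefficient) — independent of the other coefficients.
With the change, R* = 1.08/0.00465 = 232; it rises from 97.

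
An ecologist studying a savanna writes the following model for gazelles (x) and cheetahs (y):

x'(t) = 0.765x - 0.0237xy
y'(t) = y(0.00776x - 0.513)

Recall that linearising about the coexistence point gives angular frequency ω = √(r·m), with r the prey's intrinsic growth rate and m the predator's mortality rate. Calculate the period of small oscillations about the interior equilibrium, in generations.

T ≈ 10 generations

Here r = 0.765 and m = 0.513, so r·m = 0.392.
ω = √0.392 = 0.626 per generation, hence T = 2π/ω ≈ 10 generations.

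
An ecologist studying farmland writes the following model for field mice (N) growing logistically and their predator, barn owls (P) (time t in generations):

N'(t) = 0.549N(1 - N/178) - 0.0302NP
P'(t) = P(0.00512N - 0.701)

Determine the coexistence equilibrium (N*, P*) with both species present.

N* ≈ 137, P* ≈ 4.2

From dP/dt = 0 with P > 0: 0.00512N* = 0.701, so N* = 137.
Substitute into dN/dt = 0: 0.549(1 - 137/178) = 0.0302P*.
The bracket is 0.231, giving P* = 0.127/0.0302 = 4.2.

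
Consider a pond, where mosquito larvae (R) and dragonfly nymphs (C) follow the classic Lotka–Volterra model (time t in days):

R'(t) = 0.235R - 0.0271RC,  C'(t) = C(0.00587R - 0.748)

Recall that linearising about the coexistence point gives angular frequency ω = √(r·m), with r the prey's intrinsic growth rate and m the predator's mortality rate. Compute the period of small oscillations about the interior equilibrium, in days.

Here r = 0.235 and m = 0.748, so r·m = 0.176.
ω = √0.176 = 0.419 per day, hence T = 2π/ω ≈ 15 days.

T ≈ 15 days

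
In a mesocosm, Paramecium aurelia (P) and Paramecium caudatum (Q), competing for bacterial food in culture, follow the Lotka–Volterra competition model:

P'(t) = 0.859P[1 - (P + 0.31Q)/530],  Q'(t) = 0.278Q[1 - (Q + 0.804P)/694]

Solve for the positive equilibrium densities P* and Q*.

P* ≈ 419, Q* ≈ 357

Setting both brackets to zero gives the nullclines P + 0.31Q = 530 and 0.804P + Q = 694.
Substituting Q = 694 - 0.804P into the first: P(1 - 0.31·0.804) = 530 - 0.31·694.
So P* = 315/0.751 = 419, and then Q* = 694 - 0.804·419 = 357.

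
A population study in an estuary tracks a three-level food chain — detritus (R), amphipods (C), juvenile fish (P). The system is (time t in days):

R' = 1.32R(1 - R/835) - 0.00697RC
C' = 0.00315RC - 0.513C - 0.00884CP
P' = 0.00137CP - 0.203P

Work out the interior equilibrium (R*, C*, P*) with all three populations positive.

R* ≈ 182, C* ≈ 148, P* ≈ 6.71

From dP/dt = 0: 0.00137C* = 0.203, so C* = 148.
From dR/dt = 0: 1.32(1 - R*/835) = 0.00697·148, giving R* = 835·(1 - 0.782) = 182.
From dC/dt = 0: 0.00315·182 - 0.513 = 0.00884P*, so P* = 0.0593/0.00884 = 6.71.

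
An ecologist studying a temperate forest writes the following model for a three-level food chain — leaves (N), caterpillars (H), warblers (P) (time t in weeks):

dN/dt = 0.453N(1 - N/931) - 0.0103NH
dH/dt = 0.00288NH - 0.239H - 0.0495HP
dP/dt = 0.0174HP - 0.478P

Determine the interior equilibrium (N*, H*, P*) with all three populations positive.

From dP/dt = 0: 0.0174H* = 0.478, so H* = 27.5.
From dN/dt = 0: 0.453(1 - N*/931) = 0.0103·27.5, giving N* = 931·(1 - 0.625) = 349.
From dH/dt = 0: 0.00288·349 - 0.239 = 0.0495P*, so P* = 0.767/0.0495 = 15.5.

N* ≈ 349, H* ≈ 27.5, P* ≈ 15.5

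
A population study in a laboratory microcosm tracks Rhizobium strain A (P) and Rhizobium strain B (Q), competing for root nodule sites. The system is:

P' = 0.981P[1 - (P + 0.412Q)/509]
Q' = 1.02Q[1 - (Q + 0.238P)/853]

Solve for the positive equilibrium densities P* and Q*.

Setting both brackets to zero gives the nullclines P + 0.412Q = 509 and 0.238P + Q = 853.
Substituting Q = 853 - 0.238P into the first: P(1 - 0.412·0.238) = 509 - 0.412·853.
So P* = 158/0.902 = 175, and then Q* = 853 - 0.238·175 = 811.

P* ≈ 175, Q* ≈ 811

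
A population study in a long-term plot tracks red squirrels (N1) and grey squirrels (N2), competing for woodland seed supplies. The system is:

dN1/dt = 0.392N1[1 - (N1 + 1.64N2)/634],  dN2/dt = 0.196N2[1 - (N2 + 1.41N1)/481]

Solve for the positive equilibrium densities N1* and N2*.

Setting both brackets to zero gives the nullclines N1 + 1.64N2 = 634 and 1.41N1 + N2 = 481.
Substituting N2 = 481 - 1.41N1 into the first: N1(1 - 1.64·1.41) = 634 - 1.64·481.
So N1* = -155/-1.31 = 118, and then N2* = 481 - 1.41·118 = 315.

N1* ≈ 118, N2* ≈ 315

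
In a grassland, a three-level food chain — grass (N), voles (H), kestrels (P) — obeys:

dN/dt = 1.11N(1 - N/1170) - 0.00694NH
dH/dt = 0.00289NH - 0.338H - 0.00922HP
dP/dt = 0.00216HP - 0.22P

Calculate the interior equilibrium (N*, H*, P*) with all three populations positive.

N* ≈ 425, H* ≈ 102, P* ≈ 96.5

From dP/dt = 0: 0.00216H* = 0.22, so H* = 102.
From dN/dt = 0: 1.11(1 - N*/1170) = 0.00694·102, giving N* = 1170·(1 - 0.637) = 425.
From dH/dt = 0: 0.00289·425 - 0.338 = 0.00922P*, so P* = 0.89/0.00922 = 96.5.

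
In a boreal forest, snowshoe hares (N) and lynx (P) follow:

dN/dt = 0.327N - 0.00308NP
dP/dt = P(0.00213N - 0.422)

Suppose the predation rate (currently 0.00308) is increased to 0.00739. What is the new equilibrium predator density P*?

P* ≈ 44.2

At the interior fixed point, setting dN/dt = 0 with N > 0 fixes P* = (prey growth rate)/(NP coefficient) — independent of the other coefficients.
With the change, P* = 0.327/0.00739 = 44.2; it falls from 106.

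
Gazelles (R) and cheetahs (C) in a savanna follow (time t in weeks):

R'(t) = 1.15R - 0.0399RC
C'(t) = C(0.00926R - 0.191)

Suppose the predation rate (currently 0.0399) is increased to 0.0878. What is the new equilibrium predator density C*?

C* ≈ 13.1

At the interior fixed point, setting dR/dt = 0 with R > 0 fixes C* = (prey growth rate)/(RC coefficient) — independent of the other coefficients.
With the change, C* = 1.15/0.0878 = 13.1; it falls from 28.8.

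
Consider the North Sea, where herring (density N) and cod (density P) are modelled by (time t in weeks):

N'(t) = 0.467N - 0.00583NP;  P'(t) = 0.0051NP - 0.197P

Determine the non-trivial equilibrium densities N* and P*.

Set dP/dt = 0 with P > 0: 0.0051N - 0.197 = 0, so N* = 0.197/0.0051 = 38.6.
Set dN/dt = 0 with N > 0: 0.467 - 0.00583P = 0, so P* = 0.467/0.00583 = 80.1.

N* ≈ 38.6, P* ≈ 80.1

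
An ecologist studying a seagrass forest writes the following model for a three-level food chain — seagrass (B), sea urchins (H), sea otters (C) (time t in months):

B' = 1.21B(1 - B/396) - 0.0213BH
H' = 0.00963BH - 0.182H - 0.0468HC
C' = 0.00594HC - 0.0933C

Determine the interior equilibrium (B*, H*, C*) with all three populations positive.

From dC/dt = 0: 0.00594H* = 0.0933, so H* = 15.7.
From dB/dt = 0: 1.21(1 - B*/396) = 0.0213·15.7, giving B* = 396·(1 - 0.276) = 287.
From dH/dt = 0: 0.00963·287 - 0.182 = 0.0468C*, so C* = 2.58/0.0468 = 55.1.

B* ≈ 287, H* ≈ 15.7, C* ≈ 55.1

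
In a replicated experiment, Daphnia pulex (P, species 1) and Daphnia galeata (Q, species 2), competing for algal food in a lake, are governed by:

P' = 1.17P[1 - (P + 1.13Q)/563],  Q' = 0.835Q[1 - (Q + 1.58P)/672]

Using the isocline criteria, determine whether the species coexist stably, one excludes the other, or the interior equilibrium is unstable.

unstable coexistence (outcome depends on initial conditions)

Compare the nullcline intercepts: K1/α12 = 563/1.13 = 498 < K2 = 672; K2/α21 = 672/1.58 = 425 < K1 = 563.
Since both are reversed, neither can invade when rare; the interior point is a saddle.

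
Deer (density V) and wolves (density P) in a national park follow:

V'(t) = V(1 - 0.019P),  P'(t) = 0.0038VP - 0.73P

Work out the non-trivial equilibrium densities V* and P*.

V* ≈ 192, P* ≈ 52.6

Set dP/dt = 0 with P > 0: 0.0038V - 0.73 = 0, so V* = 0.73/0.0038 = 192.
Set dV/dt = 0 with V > 0: 1 - 0.019P = 0, so P* = 1/0.019 = 52.6.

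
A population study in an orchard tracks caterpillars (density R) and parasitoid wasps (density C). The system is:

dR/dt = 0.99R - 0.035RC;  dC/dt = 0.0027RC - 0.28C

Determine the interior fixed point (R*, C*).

Set dC/dt = 0 with C > 0: 0.0027R - 0.28 = 0, so R* = 0.28/0.0027 = 104.
Set dR/dt = 0 with R > 0: 0.99 - 0.035C = 0, so C* = 0.99/0.035 = 28.3.

R* ≈ 104, C* ≈ 28.3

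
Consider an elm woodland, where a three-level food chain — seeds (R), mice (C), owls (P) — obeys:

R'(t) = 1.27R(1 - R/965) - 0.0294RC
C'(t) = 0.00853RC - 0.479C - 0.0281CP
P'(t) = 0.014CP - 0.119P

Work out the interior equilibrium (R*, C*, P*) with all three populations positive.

R* ≈ 775, C* ≈ 8.5, P* ≈ 218

From dP/dt = 0: 0.014C* = 0.119, so C* = 8.5.
From dR/dt = 0: 1.27(1 - R*/965) = 0.0294·8.5, giving R* = 965·(1 - 0.197) = 775.
From dC/dt = 0: 0.00853·775 - 0.479 = 0.0281P*, so P* = 6.13/0.0281 = 218.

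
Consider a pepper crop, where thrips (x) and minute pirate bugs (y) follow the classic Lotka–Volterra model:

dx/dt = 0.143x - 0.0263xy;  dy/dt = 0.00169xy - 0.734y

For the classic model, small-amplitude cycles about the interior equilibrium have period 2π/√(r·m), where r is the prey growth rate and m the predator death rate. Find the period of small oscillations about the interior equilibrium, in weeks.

T ≈ 19.4 weeks

Here r = 0.143 and m = 0.734, so r·m = 0.105.
ω = √0.105 = 0.324 per week, hence T = 2π/ω ≈ 19.4 weeks.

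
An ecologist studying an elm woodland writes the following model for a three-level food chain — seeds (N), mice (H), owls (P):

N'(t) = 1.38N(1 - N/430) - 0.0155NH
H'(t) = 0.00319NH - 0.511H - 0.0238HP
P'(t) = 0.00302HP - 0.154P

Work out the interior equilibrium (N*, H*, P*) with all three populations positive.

N* ≈ 184, H* ≈ 51, P* ≈ 3.15

From dP/dt = 0: 0.00302H* = 0.154, so H* = 51.
From dN/dt = 0: 1.38(1 - N*/430) = 0.0155·51, giving N* = 430·(1 - 0.573) = 184.
From dH/dt = 0: 0.00319·184 - 0.511 = 0.0238P*, so P* = 0.0751/0.0238 = 3.15.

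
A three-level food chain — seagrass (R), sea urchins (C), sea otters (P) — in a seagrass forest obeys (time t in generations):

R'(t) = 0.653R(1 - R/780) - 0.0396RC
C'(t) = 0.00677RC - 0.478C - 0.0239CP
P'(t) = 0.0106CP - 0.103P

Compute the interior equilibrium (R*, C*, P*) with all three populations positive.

From dP/dt = 0: 0.0106C* = 0.103, so C* = 9.72.
From dR/dt = 0: 0.653(1 - R*/780) = 0.0396·9.72, giving R* = 780·(1 - 0.589) = 320.
From dC/dt = 0: 0.00677·320 - 0.478 = 0.0239P*, so P* = 1.69/0.0239 = 70.7.

R* ≈ 320, C* ≈ 9.72, P* ≈ 70.7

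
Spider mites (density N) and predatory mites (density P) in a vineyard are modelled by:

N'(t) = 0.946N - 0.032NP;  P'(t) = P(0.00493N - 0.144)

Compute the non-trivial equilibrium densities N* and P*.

Set dP/dt = 0 with P > 0: 0.00493N - 0.144 = 0, so N* = 0.144/0.00493 = 29.2.
Set dN/dt = 0 with N > 0: 0.946 - 0.032P = 0, so P* = 0.946/0.032 = 29.6.

N* ≈ 29.2, P* ≈ 29.6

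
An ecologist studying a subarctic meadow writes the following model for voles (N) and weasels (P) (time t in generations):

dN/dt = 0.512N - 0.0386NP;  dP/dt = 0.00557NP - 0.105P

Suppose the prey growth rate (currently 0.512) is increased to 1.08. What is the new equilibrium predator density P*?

P* ≈ 28

At the interior fixed point, setting dN/dt = 0 with N > 0 fixes P* = (prey growth rate)/(NP coefficient) — independent of the other coefficients.
With the change, P* = 1.08/0.0386 = 28; it rises from 13.3.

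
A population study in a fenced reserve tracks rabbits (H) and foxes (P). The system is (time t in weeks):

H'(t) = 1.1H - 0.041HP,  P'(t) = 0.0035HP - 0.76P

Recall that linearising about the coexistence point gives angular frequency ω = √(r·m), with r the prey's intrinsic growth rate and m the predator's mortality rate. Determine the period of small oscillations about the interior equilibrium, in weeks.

Here r = 1.1 and m = 0.76, so r·m = 0.836.
ω = √0.836 = 0.914 per week, hence T = 2π/ω ≈ 6.87 weeks.

T ≈ 6.87 weeks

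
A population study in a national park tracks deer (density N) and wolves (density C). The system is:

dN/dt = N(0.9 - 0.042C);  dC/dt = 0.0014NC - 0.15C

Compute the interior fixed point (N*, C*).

Set dC/dt = 0 with C > 0: 0.0014N - 0.15 = 0, so N* = 0.15/0.0014 = 107.
Set dN/dt = 0 with N > 0: 0.9 - 0.042C = 0, so C* = 0.9/0.042 = 21.4.

N* ≈ 107, C* ≈ 21.4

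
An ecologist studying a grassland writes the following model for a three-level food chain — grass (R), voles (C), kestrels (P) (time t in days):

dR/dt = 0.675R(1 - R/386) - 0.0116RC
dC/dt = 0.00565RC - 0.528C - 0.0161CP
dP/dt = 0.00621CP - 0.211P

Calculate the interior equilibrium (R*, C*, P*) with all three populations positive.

R* ≈ 161, C* ≈ 34, P* ≈ 23.6

From dP/dt = 0: 0.00621C* = 0.211, so C* = 34.
From dR/dt = 0: 0.675(1 - R*/386) = 0.0116·34, giving R* = 386·(1 - 0.584) = 161.
From dC/dt = 0: 0.00565·161 - 0.528 = 0.0161P*, so P* = 0.379/0.0161 = 23.6.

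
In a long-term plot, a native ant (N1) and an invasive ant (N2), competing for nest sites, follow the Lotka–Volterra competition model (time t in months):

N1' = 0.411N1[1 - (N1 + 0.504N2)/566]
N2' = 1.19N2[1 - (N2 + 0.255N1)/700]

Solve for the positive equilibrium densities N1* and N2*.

N1* ≈ 245, N2* ≈ 638

Setting both brackets to zero gives the nullclines N1 + 0.504N2 = 566 and 0.255N1 + N2 = 700.
Substituting N2 = 700 - 0.255N1 into the first: N1(1 - 0.504·0.255) = 566 - 0.504·700.
So N1* = 213/0.871 = 245, and then N2* = 700 - 0.255·245 = 638.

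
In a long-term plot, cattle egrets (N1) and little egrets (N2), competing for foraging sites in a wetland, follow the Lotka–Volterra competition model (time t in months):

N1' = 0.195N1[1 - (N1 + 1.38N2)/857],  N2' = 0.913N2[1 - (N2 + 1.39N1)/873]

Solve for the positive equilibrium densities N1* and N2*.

N1* ≈ 379, N2* ≈ 347

Setting both brackets to zero gives the nullclines N1 + 1.38N2 = 857 and 1.39N1 + N2 = 873.
Substituting N2 = 873 - 1.39N1 into the first: N1(1 - 1.38·1.39) = 857 - 1.38·873.
So N1* = -348/-0.918 = 379, and then N2* = 873 - 1.39·379 = 347.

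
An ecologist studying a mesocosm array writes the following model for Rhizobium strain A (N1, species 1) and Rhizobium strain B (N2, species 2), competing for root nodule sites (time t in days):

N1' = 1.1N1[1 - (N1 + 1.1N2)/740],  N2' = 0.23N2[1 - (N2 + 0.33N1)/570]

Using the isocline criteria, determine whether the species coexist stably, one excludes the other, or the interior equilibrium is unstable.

stable coexistence

Compare the nullcline intercepts: K1/α12 = 740/1.1 = 673 > K2 = 570; K2/α21 = 570/0.33 = 1730 > K1 = 740.
Since both inequalities hold, each species can invade when rare, so the interior equilibrium is stable.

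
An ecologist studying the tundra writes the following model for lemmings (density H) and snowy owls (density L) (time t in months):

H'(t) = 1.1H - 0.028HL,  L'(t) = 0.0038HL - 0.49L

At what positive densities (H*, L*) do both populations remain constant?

H* ≈ 129, L* ≈ 39.3

Set dL/dt = 0 with L > 0: 0.0038H - 0.49 = 0, so H* = 0.49/0.0038 = 129.
Set dH/dt = 0 with H > 0: 1.1 - 0.028L = 0, so L* = 1.1/0.028 = 39.3.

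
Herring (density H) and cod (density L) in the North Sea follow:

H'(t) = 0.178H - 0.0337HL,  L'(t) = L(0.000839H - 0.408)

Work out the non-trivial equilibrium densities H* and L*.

H* ≈ 486, L* ≈ 5.28

Set dL/dt = 0 with L > 0: 0.000839H - 0.408 = 0, so H* = 0.408/0.000839 = 486.
Set dH/dt = 0 with H > 0: 0.178 - 0.0337L = 0, so L* = 0.178/0.0337 = 5.28.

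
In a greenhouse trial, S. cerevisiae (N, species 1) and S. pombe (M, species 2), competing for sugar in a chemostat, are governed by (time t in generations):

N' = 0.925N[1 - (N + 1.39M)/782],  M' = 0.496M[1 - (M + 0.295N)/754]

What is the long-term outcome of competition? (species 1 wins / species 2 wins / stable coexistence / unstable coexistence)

Compare the nullcline intercepts: K1/α12 = 782/1.39 = 563 < K2 = 754; K2/α21 = 754/0.295 = 2560 > K1 = 782.
Since the inequalities point opposite ways, species 2 can invade but species 1 cannot.

species 2 excludes species 1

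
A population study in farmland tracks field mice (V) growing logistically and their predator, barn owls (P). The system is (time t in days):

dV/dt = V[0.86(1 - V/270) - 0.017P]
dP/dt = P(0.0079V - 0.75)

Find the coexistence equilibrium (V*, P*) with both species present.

V* ≈ 94.9, P* ≈ 32.8

From dP/dt = 0 with P > 0: 0.0079V* = 0.75, so V* = 94.9.
Substitute into dV/dt = 0: 0.86(1 - 94.9/270) = 0.017P*.
The bracket is 0.648, giving P* = 0.558/0.017 = 32.8.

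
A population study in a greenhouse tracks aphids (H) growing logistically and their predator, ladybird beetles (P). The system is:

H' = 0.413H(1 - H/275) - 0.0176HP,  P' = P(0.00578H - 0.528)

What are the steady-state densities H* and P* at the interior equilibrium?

H* ≈ 91.3, P* ≈ 15.7

From dP/dt = 0 with P > 0: 0.00578H* = 0.528, so H* = 91.3.
Substitute into dH/dt = 0: 0.413(1 - 91.3/275) = 0.0176P*.
The bracket is 0.668, giving P* = 0.276/0.0176 = 15.7.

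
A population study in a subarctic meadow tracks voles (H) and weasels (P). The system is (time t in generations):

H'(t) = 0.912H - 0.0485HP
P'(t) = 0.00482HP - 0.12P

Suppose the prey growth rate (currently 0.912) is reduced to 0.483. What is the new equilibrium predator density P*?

P* ≈ 9.96

At the interior fixed point, setting dH/dt = 0 with H > 0 fixes P* = (prey growth rate)/(HP coefficient) — independent of the other coefficients.
With the change, P* = 0.483/0.0485 = 9.96; it falls from 18.8.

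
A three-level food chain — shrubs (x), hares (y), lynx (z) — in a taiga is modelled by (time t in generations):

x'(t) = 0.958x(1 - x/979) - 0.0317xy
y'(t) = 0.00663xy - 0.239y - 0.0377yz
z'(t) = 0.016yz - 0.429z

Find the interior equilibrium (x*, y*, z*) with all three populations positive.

x* ≈ 110, y* ≈ 26.8, z* ≈ 13.1

From dz/dt = 0: 0.016y* = 0.429, so y* = 26.8.
From dx/dt = 0: 0.958(1 - x*/979) = 0.0317·26.8, giving x* = 979·(1 - 0.887) = 110.
From dy/dt = 0: 0.00663·110 - 0.239 = 0.0377z*, so z* = 0.493/0.0377 = 13.1.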